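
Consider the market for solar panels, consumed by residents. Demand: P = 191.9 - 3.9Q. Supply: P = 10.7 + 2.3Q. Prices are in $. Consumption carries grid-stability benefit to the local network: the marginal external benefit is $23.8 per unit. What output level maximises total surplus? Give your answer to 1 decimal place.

Social marginal benefit = demand + MEB = 215.7 - 3.9Q.
Set SMB = MC: 215.7 - 3.9Q = 10.7 + 2.3Q → Q* = 33.0645.

Q* = 33.1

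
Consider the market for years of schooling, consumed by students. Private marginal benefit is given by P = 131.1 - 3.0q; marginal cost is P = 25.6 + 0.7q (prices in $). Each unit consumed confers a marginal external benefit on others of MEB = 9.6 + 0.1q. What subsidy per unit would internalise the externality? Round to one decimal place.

subsidy = $12.8 per unit

Social marginal benefit = demand + MEB = 140.7 - 2.9q.
Set SMB = MC: 140.7 - 2.9q = 25.6 + 0.7q → q* = 31.9722.
The Pigouvian subsidy equals MEB at q*: 9.6 + 0.1×31.9722 = 12.7972.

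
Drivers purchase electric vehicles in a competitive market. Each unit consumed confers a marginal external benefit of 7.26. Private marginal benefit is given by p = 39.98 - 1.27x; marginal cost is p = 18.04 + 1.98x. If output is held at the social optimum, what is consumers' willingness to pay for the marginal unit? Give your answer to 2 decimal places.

Social marginal benefit = demand + MEB = 47.24 - 1.27x.
Set SMB = MC: 47.24 - 1.27x = 18.04 + 1.98x → x* = 8.9846.
Consumer price on the demand curve at x*: 39.98 − 1.27×8.9846 = 28.5696.

P = 28.57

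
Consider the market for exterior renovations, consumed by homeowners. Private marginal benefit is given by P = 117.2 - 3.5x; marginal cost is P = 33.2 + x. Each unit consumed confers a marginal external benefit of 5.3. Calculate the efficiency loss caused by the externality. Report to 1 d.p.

DWL = 3.1

Market equilibrium (private): 33.2 + x = 117.2 - 3.5x → x_m = 18.6667.
Social marginal benefit = demand + MEB = 122.5 - 3.5x.
Set SMB = MC: 122.5 - 3.5x = 33.2 + x → x* = 19.8444.
The loss is the area between SMB and MC from x* to x_m; with linear curves that's a triangle of height MEB(x_m).
DWL = ½ × 1.1777 × 5.3000 = 3.1209.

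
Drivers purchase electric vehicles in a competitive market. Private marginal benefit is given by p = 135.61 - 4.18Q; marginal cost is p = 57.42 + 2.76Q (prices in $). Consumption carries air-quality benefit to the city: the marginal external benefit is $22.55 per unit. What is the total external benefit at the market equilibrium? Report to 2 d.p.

Market equilibrium (private): 57.42 + 2.76Q = 135.61 - 4.18Q → Q_m = 11.2666.
Total external benefit = MEB × Q_m = 22.55 × 11.2666 = 254.0618.

$254.06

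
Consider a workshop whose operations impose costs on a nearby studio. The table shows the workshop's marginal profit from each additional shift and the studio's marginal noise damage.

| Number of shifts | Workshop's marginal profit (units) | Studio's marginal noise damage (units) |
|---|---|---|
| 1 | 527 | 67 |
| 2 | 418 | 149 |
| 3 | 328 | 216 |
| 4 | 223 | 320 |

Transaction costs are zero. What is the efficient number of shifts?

Bargaining reaches the level where marginal profit last exceeds marginal noise damage.
That holds through level 3 (328 ≥ 216) but not at 4 (223 < 320).

3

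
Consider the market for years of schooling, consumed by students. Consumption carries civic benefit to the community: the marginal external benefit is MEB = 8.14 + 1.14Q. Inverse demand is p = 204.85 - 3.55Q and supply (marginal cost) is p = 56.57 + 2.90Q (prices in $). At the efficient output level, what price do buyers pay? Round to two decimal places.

P = $100.28

Social marginal benefit = demand + MEB = 212.99 - 2.41Q.
Set SMB = MC: 212.99 - 2.41Q = 56.57 + 2.90Q → Q* = 29.4576.
Consumer price on the demand curve at Q*: 204.85 − 3.55×29.4576 = 100.2755.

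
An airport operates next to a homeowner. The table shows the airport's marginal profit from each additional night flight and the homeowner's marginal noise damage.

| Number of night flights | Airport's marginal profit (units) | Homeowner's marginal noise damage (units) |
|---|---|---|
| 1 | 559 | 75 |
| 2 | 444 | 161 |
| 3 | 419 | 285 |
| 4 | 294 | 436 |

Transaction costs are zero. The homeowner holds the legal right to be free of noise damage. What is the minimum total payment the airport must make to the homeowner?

521

Efficient level: marginal profit ≥ marginal noise damage through level 3, so k* = 3.
With the homeowner holding the right, the airport must at least compensate total damage at k*: 75 + 161 + 285 = 521.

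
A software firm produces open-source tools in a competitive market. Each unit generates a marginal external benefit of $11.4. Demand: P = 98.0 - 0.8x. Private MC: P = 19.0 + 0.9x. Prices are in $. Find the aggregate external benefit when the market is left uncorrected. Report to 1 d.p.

$529.8

Market equilibrium (private): 19.0 + 0.9x = 98.0 - 0.8x → x_m = 46.4706.
Total external benefit = MEB × x_m = 11.4 × 46.4706 = 529.7648.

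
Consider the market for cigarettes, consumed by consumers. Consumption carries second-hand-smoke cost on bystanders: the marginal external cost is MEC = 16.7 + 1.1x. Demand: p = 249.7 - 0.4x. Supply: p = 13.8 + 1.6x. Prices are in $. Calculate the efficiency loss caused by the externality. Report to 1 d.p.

Market equilibrium (private): 13.8 + 1.6x = 249.7 - 0.4x → x_m = 117.9500.
Social marginal benefit = demand − MEC = 233.0 - 1.5x.
Set SMB = MC: 233.0 - 1.5x = 13.8 + 1.6x → x* = 70.7097.
The welfare-loss triangle has base |x_m − x*| and height MEC(x_m) (the vertical gap between SMB and MC is zero at x* and MEC at x_m).
DWL = ½ × 47.2403 × 146.4450 = 3459.0529.

DWL = $3459.1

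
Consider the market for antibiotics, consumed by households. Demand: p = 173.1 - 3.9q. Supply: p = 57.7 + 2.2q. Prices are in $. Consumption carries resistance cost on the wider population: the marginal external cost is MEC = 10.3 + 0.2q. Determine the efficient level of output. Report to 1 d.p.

q* = 16.7

Social marginal benefit = demand − MEC = 162.8 - 4.1q.
Set SMB = MC: 162.8 - 4.1q = 57.7 + 2.2q → q* = 16.6825.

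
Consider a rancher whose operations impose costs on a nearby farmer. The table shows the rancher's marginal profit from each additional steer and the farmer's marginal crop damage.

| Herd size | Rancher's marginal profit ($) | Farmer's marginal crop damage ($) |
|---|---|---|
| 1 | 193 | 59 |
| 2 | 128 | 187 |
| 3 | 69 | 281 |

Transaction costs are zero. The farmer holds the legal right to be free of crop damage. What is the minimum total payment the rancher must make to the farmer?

$59

Efficient level: marginal profit ≥ marginal crop damage through level 1, so k* = 1.
With the farmer holding the right, the rancher must at least compensate total damage at k*: 59 = 59.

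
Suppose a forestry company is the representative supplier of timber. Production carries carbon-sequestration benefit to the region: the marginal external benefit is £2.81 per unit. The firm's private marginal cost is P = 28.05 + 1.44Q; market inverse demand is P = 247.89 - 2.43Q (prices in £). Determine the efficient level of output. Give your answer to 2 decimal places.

Social marginal cost = private MC − MEB = 25.24 + 1.44Q.
Set SMC = demand: 25.24 + 1.44Q = 247.89 - 2.43Q → Q* = 57.5323.

Q* = 57.53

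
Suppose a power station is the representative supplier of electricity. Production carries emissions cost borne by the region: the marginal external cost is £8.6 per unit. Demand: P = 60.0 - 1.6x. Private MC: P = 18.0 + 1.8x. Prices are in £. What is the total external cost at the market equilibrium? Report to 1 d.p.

£106.2

Market equilibrium (private): 18.0 + 1.8x = 60.0 - 1.6x → x_m = 12.3529.
Total external cost = MEC × x_m = 8.6 × 12.3529 = 106.2349.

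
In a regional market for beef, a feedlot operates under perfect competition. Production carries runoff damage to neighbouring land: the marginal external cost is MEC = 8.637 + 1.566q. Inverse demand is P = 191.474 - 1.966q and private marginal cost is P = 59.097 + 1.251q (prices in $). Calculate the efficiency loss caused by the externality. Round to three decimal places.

Market equilibrium (private): 59.097 + 1.251q = 191.474 - 1.966q → q_m = 41.1492.
Social marginal cost = private MC + MEC = 67.734 + 2.817q.
Set SMC = demand: 67.734 + 2.817q = 191.474 - 1.966q → q* = 25.8708.
Between q* and q_m the wedge SMC − demand runs linearly from 0 to MEC(q_m), so the loss is a triangle.
DWL = ½ × 15.2784 × 73.0767 = 558.2475.

DWL = $558.248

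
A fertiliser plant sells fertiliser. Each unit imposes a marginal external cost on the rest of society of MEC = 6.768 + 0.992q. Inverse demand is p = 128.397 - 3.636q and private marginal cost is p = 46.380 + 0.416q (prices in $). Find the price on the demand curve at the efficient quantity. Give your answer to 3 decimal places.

Social marginal cost = private MC + MEC = 53.148 + 1.408q.
Set SMC = demand: 53.148 + 1.408q = 128.397 - 3.636q → q* = 14.9185.
Consumer price on the demand curve at q*: 128.397 − 3.636×14.9185 = 74.1533.

P = $74.153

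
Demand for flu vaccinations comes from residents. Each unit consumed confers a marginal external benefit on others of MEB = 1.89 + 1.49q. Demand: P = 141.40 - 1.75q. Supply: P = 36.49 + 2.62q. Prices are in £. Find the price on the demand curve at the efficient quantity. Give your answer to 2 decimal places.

P = £76.50

Social marginal benefit = demand + MEB = 143.29 - 0.26q.
Set SMB = MC: 143.29 - 0.26q = 36.49 + 2.62q → q* = 37.0833.
Consumer price on the demand curve at q*: 141.40 − 1.75×37.0833 = 76.5042.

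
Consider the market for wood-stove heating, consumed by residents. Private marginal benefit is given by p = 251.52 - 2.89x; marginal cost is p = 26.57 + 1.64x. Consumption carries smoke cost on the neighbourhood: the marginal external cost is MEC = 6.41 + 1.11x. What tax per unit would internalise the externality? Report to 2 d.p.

tax = 49.42 per unit

Social marginal benefit = demand − MEC = 245.11 - 4.00x.
Set SMB = MC: 245.11 - 4.00x = 26.57 + 1.64x → x* = 38.7482.
The Pigouvian tax equals MEC at x*: 6.41 + 1.11×38.7482 = 49.4205.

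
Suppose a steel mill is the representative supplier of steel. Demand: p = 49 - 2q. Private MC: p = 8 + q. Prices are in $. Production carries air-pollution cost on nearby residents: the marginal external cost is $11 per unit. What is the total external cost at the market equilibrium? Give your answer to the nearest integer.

Market equilibrium (private): 8 + q = 49 - 2q → q_m = 13.6667.
Total external cost = MEC × q_m = 11 × 13.6667 = 150.3337.

$150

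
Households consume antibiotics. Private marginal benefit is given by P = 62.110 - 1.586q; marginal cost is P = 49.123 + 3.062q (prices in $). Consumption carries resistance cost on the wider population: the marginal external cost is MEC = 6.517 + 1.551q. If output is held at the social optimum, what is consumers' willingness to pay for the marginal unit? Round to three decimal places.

P = $60.455

Social marginal benefit = demand − MEC = 55.593 - 3.137q.
Set SMB = MC: 55.593 - 3.137q = 49.123 + 3.062q → q* = 1.0437.
Consumer price on the demand curve at q*: 62.110 − 1.586×1.0437 = 60.4547.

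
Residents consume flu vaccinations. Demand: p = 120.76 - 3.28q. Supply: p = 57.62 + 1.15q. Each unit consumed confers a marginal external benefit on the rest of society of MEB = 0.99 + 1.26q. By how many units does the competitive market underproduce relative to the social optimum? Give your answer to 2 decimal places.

5.98 units

Market equilibrium (private): 57.62 + 1.15q = 120.76 - 3.28q → q_m = 14.2528.
Social marginal benefit = demand + MEB = 121.75 - 2.02q.
Set SMB = MC: 121.75 - 2.02q = 57.62 + 1.15q → q* = 20.2303.
Gap = |14.2528 − 20.2303| = 5.9775.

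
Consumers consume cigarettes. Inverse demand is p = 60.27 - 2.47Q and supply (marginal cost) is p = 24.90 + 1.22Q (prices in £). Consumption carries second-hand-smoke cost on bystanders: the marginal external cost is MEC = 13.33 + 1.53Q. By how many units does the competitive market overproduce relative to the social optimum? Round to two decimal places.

Market equilibrium (private): 24.90 + 1.22Q = 60.27 - 2.47Q → Q_m = 9.5854.
Social marginal benefit = demand − MEC = 46.94 - 4.00Q.
Set SMB = MC: 46.94 - 4.00Q = 24.90 + 1.22Q → Q* = 4.2222.
Gap = |9.5854 − 4.2222| = 5.3632.

5.36 units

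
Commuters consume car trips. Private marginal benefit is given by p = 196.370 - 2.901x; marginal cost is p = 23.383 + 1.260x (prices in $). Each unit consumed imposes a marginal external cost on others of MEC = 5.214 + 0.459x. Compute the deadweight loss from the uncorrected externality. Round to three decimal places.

DWL = $63.886

Market equilibrium (private): 23.383 + 1.260x = 196.370 - 2.901x → x_m = 41.5734.
Social marginal benefit = demand − MEC = 191.156 - 3.360x.
Set SMB = MC: 191.156 - 3.360x = 23.383 + 1.260x → x* = 36.3145.
The loss is the area between SMB and MC from x* to x_m; with linear curves that's a triangle of height MEC(x_m).
DWL = ½ × 5.2589 × 24.2962 = 63.8856.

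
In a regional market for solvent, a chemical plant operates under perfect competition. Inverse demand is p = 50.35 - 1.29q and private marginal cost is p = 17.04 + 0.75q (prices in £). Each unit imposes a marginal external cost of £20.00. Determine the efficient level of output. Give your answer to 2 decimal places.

q* = 6.52

Social marginal cost = private MC + MEC = 37.04 + 0.75q.
Set SMC = demand: 37.04 + 0.75q = 50.35 - 1.29q → q* = 6.5245.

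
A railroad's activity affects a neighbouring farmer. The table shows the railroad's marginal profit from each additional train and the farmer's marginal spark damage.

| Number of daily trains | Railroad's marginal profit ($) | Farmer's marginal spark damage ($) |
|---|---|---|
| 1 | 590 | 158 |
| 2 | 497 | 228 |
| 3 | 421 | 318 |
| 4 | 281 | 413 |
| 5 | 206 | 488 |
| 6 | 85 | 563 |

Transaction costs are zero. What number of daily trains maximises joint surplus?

3

Bargaining reaches the level where marginal profit last exceeds marginal spark damage.
That holds through level 3 (421 ≥ 318) but not at 4 (281 < 413).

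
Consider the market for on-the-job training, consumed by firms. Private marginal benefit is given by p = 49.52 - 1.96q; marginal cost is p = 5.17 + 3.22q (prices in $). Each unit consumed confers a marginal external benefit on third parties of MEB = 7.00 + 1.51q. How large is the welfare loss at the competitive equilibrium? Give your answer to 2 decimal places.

DWL = $54.11

Market equilibrium (private): 5.17 + 3.22q = 49.52 - 1.96q → q_m = 8.5618.
Social marginal benefit = demand + MEB = 56.52 - 0.45q.
Set SMB = MC: 56.52 - 0.45q = 5.17 + 3.22q → q* = 13.9918.
The loss is the area between SMB and MC from q* to q_m; with linear curves that's a triangle of height MEB(q_m).
DWL = ½ × 5.4300 × 19.9283 = 54.1053.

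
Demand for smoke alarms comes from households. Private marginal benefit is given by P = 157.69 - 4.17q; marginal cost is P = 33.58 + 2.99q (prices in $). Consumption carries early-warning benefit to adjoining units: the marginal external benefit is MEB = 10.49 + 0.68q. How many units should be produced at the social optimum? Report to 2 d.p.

Social marginal benefit = demand + MEB = 168.18 - 3.49q.
Set SMB = MC: 168.18 - 3.49q = 33.58 + 2.99q → q* = 20.7716.

q* = 20.77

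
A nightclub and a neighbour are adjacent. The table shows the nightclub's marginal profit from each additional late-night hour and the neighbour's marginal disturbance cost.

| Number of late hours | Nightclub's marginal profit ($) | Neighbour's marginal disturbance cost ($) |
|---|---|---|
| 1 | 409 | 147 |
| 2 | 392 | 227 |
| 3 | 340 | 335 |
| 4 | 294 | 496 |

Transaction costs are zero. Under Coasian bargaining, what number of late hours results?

3

Bargaining reaches the level where marginal profit last exceeds marginal disturbance cost.
That holds through level 3 (340 ≥ 335) but not at 4 (294 < 496).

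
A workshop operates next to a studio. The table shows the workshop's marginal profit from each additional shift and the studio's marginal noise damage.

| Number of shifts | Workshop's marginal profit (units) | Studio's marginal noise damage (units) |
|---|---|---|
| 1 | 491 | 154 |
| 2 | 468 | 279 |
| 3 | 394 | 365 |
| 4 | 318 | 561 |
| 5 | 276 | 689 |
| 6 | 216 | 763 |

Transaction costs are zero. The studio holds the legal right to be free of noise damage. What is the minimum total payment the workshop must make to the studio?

Efficient level: marginal profit ≥ marginal noise damage through level 3, so k* = 3.
With the studio holding the right, the workshop must at least compensate total damage at k*: 154 + 279 + 365 = 798.

798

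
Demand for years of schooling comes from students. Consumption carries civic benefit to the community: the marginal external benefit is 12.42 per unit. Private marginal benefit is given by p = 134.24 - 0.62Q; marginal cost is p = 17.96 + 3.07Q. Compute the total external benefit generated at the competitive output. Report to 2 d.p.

Market equilibrium (private): 17.96 + 3.07Q = 134.24 - 0.62Q → Q_m = 31.5122.
Total external benefit = MEB × Q_m = 12.42 × 31.5122 = 391.3815.

391.38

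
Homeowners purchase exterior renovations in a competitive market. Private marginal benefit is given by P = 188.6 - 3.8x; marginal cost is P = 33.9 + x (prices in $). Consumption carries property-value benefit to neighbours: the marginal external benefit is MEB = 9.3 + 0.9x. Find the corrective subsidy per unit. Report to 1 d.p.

Social marginal benefit = demand + MEB = 197.9 - 2.9x.
Set SMB = MC: 197.9 - 2.9x = 33.9 + x → x* = 42.0513.
The Pigouvian subsidy equals MEB at x*: 9.3 + 0.9×42.0513 = 47.1462.

subsidy = $47.1 per unit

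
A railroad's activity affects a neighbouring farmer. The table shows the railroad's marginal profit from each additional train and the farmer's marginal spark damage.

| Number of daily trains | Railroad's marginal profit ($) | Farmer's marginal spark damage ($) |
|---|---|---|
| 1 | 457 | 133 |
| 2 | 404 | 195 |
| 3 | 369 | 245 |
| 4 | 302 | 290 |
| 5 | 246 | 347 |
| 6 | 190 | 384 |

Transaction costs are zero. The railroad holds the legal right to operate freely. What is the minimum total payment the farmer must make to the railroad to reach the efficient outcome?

Left alone the railroad would choose level 6 (marginal profit stays positive).
Efficient level: k* = 4 (marginal profit ≥ marginal spark damage through 4).
The farmer must at least cover the railroad's forgone profit from cutting 6→4: 246 + 190 = 436.

$436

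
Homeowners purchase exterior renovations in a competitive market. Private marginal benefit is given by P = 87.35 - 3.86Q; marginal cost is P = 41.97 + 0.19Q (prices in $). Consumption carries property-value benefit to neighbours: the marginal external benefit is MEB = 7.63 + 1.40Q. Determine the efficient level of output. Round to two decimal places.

Q* = 20.00

Social marginal benefit = demand + MEB = 94.98 - 2.46Q.
Set SMB = MC: 94.98 - 2.46Q = 41.97 + 0.19Q → Q* = 20.0038.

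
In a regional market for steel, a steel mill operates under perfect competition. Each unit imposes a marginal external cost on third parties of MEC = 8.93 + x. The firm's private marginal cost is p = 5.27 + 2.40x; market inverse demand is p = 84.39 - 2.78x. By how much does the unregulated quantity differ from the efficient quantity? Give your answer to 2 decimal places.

3.92 units

Market equilibrium (private): 5.27 + 2.40x = 84.39 - 2.78x → x_m = 15.2741.
Social marginal cost = private MC + MEC = 14.20 + 3.40x.
Set SMC = demand: 14.20 + 3.40x = 84.39 - 2.78x → x* = 11.3576.
Gap = |15.2741 − 11.3576| = 3.9165.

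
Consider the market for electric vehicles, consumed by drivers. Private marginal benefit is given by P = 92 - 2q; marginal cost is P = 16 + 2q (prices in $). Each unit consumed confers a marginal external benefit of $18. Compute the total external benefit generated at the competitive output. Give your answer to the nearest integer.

Market equilibrium (private): 16 + 2q = 92 - 2q → q_m = 19.0000.
Total external benefit = MEB × q_m = 18 × 19.0000 = 342.0000.

$342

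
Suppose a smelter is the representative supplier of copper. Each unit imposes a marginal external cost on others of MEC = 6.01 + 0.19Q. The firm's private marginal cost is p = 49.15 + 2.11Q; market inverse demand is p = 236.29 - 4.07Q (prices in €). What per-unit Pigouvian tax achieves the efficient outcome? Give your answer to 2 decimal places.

tax = €11.41 per unit

Social marginal cost = private MC + MEC = 55.16 + 2.30Q.
Set SMC = demand: 55.16 + 2.30Q = 236.29 - 4.07Q → Q* = 28.4349.
The Pigouvian tax equals MEC at Q*: 6.01 + 0.19×28.4349 = 11.4126.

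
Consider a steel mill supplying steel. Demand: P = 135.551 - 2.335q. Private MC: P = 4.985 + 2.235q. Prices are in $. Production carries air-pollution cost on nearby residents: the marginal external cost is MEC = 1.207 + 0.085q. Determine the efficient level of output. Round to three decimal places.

q* = 27.789

Social marginal cost = private MC + MEC = 6.192 + 2.320q.
Set SMC = demand: 6.192 + 2.320q = 135.551 - 2.335q → q* = 27.7893.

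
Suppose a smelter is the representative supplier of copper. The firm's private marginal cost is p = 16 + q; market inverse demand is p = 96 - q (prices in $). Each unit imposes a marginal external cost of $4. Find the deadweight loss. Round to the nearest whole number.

DWL = $4

Market equilibrium (private): 16 + q = 96 - q → q_m = 40.0000.
Social marginal cost = private MC + MEC = 20 + q.
Set SMC = demand: 20 + q = 96 - q → q* = 38.0000.
Height of the DWL triangle at q_m is SMC(q_m) − demand(q_m) = MEC(q_m) = 4.0000.
DWL = ½ × 2.0000 × 4.0000 = 4.0000.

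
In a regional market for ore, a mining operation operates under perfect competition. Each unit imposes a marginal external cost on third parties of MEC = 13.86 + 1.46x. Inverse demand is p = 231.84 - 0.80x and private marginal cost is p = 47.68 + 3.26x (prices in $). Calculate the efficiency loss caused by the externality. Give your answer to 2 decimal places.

Market equilibrium (private): 47.68 + 3.26x = 231.84 - 0.80x → x_m = 45.3596.
Social marginal cost = private MC + MEC = 61.54 + 4.72x.
Set SMC = demand: 61.54 + 4.72x = 231.84 - 0.80x → x* = 30.8514.
The welfare-loss triangle has base |x_m − x*| and height MEC(x_m) (the vertical gap between SMC and demand is zero at x* and MEC at x_m).
DWL = ½ × 14.5082 × 80.0850 = 580.9446.

DWL = $580.94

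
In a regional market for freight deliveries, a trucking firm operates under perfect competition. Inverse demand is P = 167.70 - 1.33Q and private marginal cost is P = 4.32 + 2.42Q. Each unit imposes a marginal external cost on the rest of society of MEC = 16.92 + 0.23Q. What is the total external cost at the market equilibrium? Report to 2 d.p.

Market equilibrium (private): 4.32 + 2.42Q = 167.70 - 1.33Q → Q_m = 43.5680.
Total external cost = ∫₀^{Q_m} (16.92 + 0.23Q) dQ = 16.92×43.5680 + ½×0.23×43.5680² = 955.4602.

955.46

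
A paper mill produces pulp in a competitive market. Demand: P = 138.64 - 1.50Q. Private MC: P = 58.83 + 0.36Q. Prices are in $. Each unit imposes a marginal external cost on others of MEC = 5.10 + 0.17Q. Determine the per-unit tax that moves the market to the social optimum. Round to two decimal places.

Social marginal cost = private MC + MEC = 63.93 + 0.53Q.
Set SMC = demand: 63.93 + 0.53Q = 138.64 - 1.50Q → Q* = 36.8030.
The Pigouvian tax equals MEC at Q*: 5.10 + 0.17×36.8030 = 11.3565.

tax = $11.36 per unit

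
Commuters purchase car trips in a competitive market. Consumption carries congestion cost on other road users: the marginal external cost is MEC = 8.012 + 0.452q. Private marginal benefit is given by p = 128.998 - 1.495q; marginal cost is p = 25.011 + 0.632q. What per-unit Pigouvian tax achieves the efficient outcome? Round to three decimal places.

tax = 24.833 per unit

Social marginal benefit = demand − MEC = 120.986 - 1.947q.
Set SMB = MC: 120.986 - 1.947q = 25.011 + 0.632q → q* = 37.2140.
The Pigouvian tax equals MEC at q*: 8.012 + 0.452×37.2140 = 24.8327.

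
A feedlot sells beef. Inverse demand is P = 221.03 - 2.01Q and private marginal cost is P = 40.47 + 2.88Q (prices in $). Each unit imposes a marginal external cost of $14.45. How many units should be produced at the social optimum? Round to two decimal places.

Social marginal cost = private MC + MEC = 54.92 + 2.88Q.
Set SMC = demand: 54.92 + 2.88Q = 221.03 - 2.01Q → Q* = 33.9693.

Q* = 33.97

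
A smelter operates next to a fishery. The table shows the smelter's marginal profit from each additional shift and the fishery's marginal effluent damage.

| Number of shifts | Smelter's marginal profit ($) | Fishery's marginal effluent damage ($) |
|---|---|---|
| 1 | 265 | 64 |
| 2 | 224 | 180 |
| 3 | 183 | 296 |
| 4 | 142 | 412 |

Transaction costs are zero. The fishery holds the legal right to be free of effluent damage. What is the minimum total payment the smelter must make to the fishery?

$244

Efficient level: marginal profit ≥ marginal effluent damage through level 2, so k* = 2.
With the fishery holding the right, the smelter must at least compensate total damage at k*: 64 + 180 = 244.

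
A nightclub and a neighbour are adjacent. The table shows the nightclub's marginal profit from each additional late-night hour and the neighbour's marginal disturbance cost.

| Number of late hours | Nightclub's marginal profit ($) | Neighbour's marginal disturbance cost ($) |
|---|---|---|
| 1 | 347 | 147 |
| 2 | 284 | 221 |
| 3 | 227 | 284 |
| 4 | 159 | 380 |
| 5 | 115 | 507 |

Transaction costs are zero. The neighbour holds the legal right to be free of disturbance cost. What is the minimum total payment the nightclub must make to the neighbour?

$368

Efficient level: marginal profit ≥ marginal disturbance cost through level 2, so k* = 2.
With the neighbour holding the right, the nightclub must at least compensate total damage at k*: 147 + 221 = 368.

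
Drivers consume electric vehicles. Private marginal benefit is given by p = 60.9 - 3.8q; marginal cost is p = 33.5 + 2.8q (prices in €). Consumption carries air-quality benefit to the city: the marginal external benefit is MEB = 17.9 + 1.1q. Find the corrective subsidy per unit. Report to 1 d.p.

Social marginal benefit = demand + MEB = 78.8 - 2.7q.
Set SMB = MC: 78.8 - 2.7q = 33.5 + 2.8q → q* = 8.2364.
The Pigouvian subsidy equals MEB at q*: 17.9 + 1.1×8.2364 = 26.9600.

subsidy = €27.0 per unit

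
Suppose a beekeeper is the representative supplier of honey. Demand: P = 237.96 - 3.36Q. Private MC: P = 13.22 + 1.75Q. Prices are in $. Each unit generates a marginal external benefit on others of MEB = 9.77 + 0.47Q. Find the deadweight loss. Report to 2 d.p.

DWL = $99.85

Market equilibrium (private): 13.22 + 1.75Q = 237.96 - 3.36Q → Q_m = 43.9804.
Social marginal cost = private MC − MEB = 3.45 + 1.28Q.
Set SMC = demand: 3.45 + 1.28Q = 237.96 - 3.36Q → Q* = 50.5409.
Between Q* and Q_m the wedge demand − SMC runs linearly from 0 to MEB(Q_m), so the loss is a triangle.
DWL = ½ × 6.5605 × 30.4408 = 99.8534.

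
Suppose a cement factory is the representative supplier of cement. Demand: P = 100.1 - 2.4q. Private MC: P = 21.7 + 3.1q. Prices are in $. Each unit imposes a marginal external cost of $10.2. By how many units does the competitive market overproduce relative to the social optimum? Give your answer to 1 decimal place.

Market equilibrium (private): 21.7 + 3.1q = 100.1 - 2.4q → q_m = 14.2545.
Social marginal cost = private MC + MEC = 31.9 + 3.1q.
Set SMC = demand: 31.9 + 3.1q = 100.1 - 2.4q → q* = 12.4000.
Gap = |14.2545 − 12.4000| = 1.8545.

1.9 units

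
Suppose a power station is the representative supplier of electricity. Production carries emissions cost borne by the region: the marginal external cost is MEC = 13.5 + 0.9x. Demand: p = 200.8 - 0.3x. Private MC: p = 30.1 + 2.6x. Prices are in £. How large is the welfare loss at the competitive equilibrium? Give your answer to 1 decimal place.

Market equilibrium (private): 30.1 + 2.6x = 200.8 - 0.3x → x_m = 58.8621.
Social marginal cost = private MC + MEC = 43.6 + 3.5x.
Set SMC = demand: 43.6 + 3.5x = 200.8 - 0.3x → x* = 41.3684.
Between x* and x_m the wedge SMC − demand runs linearly from 0 to MEC(x_m), so the loss is a triangle.
DWL = ½ × 17.4937 × 66.4759 = 581.4547.

DWL = £581.5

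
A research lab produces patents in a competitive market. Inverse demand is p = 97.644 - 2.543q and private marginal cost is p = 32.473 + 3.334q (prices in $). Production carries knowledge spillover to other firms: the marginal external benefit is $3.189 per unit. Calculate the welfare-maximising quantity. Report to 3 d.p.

q* = 11.632

Social marginal cost = private MC − MEB = 29.284 + 3.334q.
Set SMC = demand: 29.284 + 3.334q = 97.644 - 2.543q → q* = 11.6318.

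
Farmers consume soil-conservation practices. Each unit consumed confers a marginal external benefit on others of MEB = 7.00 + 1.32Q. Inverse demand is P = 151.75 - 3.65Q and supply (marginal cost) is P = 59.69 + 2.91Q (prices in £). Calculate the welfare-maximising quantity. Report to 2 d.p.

Social marginal benefit = demand + MEB = 158.75 - 2.33Q.
Set SMB = MC: 158.75 - 2.33Q = 59.69 + 2.91Q → Q* = 18.9046.

Q* = 18.90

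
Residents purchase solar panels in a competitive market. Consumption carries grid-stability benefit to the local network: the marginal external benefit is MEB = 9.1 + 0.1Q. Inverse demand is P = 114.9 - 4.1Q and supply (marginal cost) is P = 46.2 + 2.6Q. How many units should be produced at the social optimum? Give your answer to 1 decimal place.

Social marginal benefit = demand + MEB = 124.0 - 4.0Q.
Set SMB = MC: 124.0 - 4.0Q = 46.2 + 2.6Q → Q* = 11.7879.

Q* = 11.8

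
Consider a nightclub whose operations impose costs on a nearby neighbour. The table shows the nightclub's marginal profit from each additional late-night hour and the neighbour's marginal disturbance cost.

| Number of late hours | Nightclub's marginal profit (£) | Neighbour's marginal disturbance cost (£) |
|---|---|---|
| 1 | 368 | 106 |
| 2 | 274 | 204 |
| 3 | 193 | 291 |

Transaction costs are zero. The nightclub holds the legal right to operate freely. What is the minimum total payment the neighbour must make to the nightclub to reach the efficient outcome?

£193

Left alone the nightclub would choose level 3 (marginal profit stays positive).
Efficient level: k* = 2 (marginal profit ≥ marginal disturbance cost through 2).
The neighbour must at least cover the nightclub's forgone profit from cutting 3→2: 193 = 193.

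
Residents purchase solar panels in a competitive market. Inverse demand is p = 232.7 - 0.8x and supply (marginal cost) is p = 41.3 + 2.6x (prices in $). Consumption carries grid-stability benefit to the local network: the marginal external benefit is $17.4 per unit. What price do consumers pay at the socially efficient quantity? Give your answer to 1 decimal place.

Social marginal benefit = demand + MEB = 250.1 - 0.8x.
Set SMB = MC: 250.1 - 0.8x = 41.3 + 2.6x → x* = 61.4118.
Consumer price on the demand curve at x*: 232.7 − 0.8×61.4118 = 183.5706.

P = $183.6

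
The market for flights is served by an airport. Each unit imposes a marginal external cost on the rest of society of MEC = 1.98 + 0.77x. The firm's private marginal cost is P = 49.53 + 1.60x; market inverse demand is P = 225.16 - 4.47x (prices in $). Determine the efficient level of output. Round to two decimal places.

x* = 25.39

Social marginal cost = private MC + MEC = 51.51 + 2.37x.
Set SMC = demand: 51.51 + 2.37x = 225.16 - 4.47x → x* = 25.3874.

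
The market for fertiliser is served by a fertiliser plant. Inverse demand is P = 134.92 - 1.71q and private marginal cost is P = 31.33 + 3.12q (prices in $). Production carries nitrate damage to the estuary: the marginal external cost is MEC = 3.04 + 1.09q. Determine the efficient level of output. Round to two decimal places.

q* = 16.98

Social marginal cost = private MC + MEC = 34.37 + 4.21q.
Set SMC = demand: 34.37 + 4.21q = 134.92 - 1.71q → q* = 16.9848.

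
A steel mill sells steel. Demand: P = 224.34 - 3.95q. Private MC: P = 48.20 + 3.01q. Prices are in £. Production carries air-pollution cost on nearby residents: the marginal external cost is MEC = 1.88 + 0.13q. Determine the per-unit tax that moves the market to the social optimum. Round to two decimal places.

tax = £5.08 per unit

Social marginal cost = private MC + MEC = 50.08 + 3.14q.
Set SMC = demand: 50.08 + 3.14q = 224.34 - 3.95q → q* = 24.5783.
The Pigouvian tax equals MEC at q*: 1.88 + 0.13×24.5783 = 5.0752.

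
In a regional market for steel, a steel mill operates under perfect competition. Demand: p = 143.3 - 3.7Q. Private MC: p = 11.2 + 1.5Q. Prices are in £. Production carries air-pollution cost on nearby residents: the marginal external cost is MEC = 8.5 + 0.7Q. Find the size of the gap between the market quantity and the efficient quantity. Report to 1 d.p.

Market equilibrium (private): 11.2 + 1.5Q = 143.3 - 3.7Q → Q_m = 25.4038.
Social marginal cost = private MC + MEC = 19.7 + 2.2Q.
Set SMC = demand: 19.7 + 2.2Q = 143.3 - 3.7Q → Q* = 20.9492.
Gap = |25.4038 − 20.9492| = 4.4546.

4.5 units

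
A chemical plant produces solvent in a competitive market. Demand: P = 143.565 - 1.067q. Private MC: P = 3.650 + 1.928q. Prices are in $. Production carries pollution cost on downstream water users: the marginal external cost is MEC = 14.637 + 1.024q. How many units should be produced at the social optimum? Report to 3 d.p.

q* = 31.171

Social marginal cost = private MC + MEC = 18.287 + 2.952q.
Set SMC = demand: 18.287 + 2.952q = 143.565 - 1.067q → q* = 31.1714.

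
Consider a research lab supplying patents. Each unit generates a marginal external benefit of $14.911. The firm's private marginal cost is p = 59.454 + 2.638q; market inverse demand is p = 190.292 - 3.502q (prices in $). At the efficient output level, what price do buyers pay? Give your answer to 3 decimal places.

P = $107.163

Social marginal cost = private MC − MEB = 44.543 + 2.638q.
Set SMC = demand: 44.543 + 2.638q = 190.292 - 3.502q → q* = 23.7376.
Consumer price on the demand curve at q*: 190.292 − 3.502×23.7376 = 107.1629.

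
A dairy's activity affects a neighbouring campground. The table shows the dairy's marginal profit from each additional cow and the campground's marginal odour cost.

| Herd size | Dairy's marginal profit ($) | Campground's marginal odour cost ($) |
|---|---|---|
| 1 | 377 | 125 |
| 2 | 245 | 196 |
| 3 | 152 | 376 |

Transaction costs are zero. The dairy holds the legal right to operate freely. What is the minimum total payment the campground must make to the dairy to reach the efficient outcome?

Left alone the dairy would choose level 3 (marginal profit stays positive).
Efficient level: k* = 2 (marginal profit ≥ marginal odour cost through 2).
The campground must at least cover the dairy's forgone profit from cutting 3→2: 152 = 152.

$152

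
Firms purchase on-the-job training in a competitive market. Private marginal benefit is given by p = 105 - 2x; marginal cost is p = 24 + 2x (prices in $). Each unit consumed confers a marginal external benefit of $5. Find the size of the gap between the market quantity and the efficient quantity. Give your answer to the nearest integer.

Market equilibrium (private): 24 + 2x = 105 - 2x → x_m = 20.2500.
Social marginal benefit = demand + MEB = 110 - 2x.
Set SMB = MC: 110 - 2x = 24 + 2x → x* = 21.5000.
Gap = |20.2500 − 21.5000| = 1.2500.

1 units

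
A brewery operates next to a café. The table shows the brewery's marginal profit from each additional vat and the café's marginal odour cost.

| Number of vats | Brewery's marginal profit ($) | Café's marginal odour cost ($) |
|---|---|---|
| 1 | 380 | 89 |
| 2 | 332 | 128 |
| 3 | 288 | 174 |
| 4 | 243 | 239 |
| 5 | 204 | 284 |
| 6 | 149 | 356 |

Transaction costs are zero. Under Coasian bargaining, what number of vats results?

Bargaining reaches the level where marginal profit last exceeds marginal odour cost.
That holds through level 4 (243 ≥ 239) but not at 5 (204 < 284).

4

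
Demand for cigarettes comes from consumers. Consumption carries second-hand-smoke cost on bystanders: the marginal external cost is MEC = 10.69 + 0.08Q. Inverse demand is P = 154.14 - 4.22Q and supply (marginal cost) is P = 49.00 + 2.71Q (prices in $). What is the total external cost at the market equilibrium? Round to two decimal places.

$171.39

Market equilibrium (private): 49.00 + 2.71Q = 154.14 - 4.22Q → Q_m = 15.1717.
Total external cost = ∫₀^{Q_m} (10.69 + 0.08Q) dQ = 10.69×15.1717 + ½×0.08×15.1717² = 171.3927.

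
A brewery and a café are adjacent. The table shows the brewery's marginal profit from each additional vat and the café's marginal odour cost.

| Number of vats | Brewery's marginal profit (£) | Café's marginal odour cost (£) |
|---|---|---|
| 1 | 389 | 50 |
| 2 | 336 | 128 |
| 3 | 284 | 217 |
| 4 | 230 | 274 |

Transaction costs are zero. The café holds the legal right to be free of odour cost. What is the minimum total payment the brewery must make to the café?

Efficient level: marginal profit ≥ marginal odour cost through level 3, so k* = 3.
With the café holding the right, the brewery must at least compensate total damage at k*: 50 + 128 + 217 = 395.

£395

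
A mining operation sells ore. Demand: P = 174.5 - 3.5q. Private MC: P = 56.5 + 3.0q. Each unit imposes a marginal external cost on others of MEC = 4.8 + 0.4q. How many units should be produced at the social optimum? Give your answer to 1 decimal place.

Social marginal cost = private MC + MEC = 61.3 + 3.4q.
Set SMC = demand: 61.3 + 3.4q = 174.5 - 3.5q → q* = 16.4058.

q* = 16.4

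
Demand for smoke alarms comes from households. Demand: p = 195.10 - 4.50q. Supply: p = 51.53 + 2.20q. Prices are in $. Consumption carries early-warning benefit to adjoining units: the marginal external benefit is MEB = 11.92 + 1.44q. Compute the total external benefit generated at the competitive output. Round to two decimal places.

Market equilibrium (private): 51.53 + 2.20q = 195.10 - 4.50q → q_m = 21.4284.
Total external benefit = ∫₀^{q_m} (11.92 + 1.44q) dq = 11.92×21.4284 + ½×1.44×21.4284² = 586.0335.

$586.03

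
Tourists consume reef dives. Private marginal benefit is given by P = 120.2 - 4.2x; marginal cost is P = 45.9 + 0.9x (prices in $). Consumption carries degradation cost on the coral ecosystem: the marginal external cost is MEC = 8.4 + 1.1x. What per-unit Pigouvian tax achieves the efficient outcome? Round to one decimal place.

Social marginal benefit = demand − MEC = 111.8 - 5.3x.
Set SMB = MC: 111.8 - 5.3x = 45.9 + 0.9x → x* = 10.6290.
The Pigouvian tax equals MEC at x*: 8.4 + 1.1×10.6290 = 20.0919.

tax = $20.1 per unit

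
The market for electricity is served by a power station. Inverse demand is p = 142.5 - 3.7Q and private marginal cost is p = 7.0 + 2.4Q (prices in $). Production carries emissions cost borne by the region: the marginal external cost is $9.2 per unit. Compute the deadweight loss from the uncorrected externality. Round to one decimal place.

DWL = $6.9

Market equilibrium (private): 7.0 + 2.4Q = 142.5 - 3.7Q → Q_m = 22.2131.
Social marginal cost = private MC + MEC = 16.2 + 2.4Q.
Set SMC = demand: 16.2 + 2.4Q = 142.5 - 3.7Q → Q* = 20.7049.
The welfare-loss triangle has base |Q_m − Q*| and height MEC(Q_m) (the vertical gap between SMC and demand is zero at Q* and MEC at Q_m).
DWL = ½ × 1.5082 × 9.2000 = 6.9377.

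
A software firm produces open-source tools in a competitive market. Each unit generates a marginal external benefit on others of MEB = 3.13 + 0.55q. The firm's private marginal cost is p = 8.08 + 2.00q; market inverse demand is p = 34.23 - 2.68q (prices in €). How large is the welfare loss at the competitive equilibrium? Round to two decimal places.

Market equilibrium (private): 8.08 + 2.00q = 34.23 - 2.68q → q_m = 5.5876.
Social marginal cost = private MC − MEB = 4.95 + 1.45q.
Set SMC = demand: 4.95 + 1.45q = 34.23 - 2.68q → q* = 7.0896.
The loss is the area between SMC and demand from q* to q_m; with linear curves that's a triangle of height MEB(q_m).
DWL = ½ × 1.5020 × 6.2032 = 4.6586.

DWL = €4.66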